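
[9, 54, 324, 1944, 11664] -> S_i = 9*6^i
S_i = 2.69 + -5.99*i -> [2.69, -3.3, -9.29, -15.28, -21.27]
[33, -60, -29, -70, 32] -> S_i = Random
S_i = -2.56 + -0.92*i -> [-2.56, -3.48, -4.4, -5.32, -6.24]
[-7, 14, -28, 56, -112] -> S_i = -7*-2^i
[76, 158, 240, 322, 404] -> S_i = 76 + 82*i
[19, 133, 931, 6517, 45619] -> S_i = 19*7^i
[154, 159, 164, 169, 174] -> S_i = 154 + 5*i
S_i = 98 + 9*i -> [98, 107, 116, 125, 134]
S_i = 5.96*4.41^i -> [5.96, 26.28, 115.91, 511.17, 2254.24]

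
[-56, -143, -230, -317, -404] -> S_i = -56 + -87*i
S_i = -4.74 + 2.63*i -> [-4.74, -2.11, 0.52, 3.15, 5.78]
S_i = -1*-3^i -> [-1, 3, -9, 27, -81]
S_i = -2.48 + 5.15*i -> [-2.48, 2.67, 7.82, 12.97, 18.12]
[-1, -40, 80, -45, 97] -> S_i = Random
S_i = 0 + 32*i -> [0, 32, 64, 96, 128]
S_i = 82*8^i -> [82, 656, 5248, 41984, 335872]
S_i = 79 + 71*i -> [79, 150, 221, 292, 363]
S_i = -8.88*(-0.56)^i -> [-8.88, 4.97, -2.78, 1.56, -0.87]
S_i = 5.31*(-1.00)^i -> [5.31, -5.31, 5.31, -5.31, 5.31]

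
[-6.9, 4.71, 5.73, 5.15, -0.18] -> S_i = Random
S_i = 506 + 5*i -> [506, 511, 516, 521, 526]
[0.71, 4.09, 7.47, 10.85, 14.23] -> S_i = 0.71 + 3.38*i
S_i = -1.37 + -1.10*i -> [-1.37, -2.47, -3.57, -4.67, -5.77]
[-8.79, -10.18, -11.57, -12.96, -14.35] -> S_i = -8.79 + -1.39*i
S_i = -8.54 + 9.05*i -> [-8.54, 0.51, 9.56, 18.61, 27.66]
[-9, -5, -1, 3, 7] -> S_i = -9 + 4*i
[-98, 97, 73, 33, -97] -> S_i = Random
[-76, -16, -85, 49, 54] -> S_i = Random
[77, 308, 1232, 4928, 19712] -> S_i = 77*4^i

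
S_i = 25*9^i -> [25, 225, 2025, 18225, 164025]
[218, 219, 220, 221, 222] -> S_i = 218 + 1*i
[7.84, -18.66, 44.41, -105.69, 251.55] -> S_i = 7.84*(-2.38)^i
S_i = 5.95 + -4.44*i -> [5.95, 1.51, -2.93, -7.37, -11.81]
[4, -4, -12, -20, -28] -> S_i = 4 + -8*i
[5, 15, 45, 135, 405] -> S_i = 5*3^i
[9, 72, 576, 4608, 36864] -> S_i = 9*8^i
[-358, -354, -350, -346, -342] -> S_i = -358 + 4*i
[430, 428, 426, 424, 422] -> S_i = 430 + -2*i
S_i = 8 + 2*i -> [8, 10, 12, 14, 16]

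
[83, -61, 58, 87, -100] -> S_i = Random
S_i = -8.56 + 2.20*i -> [-8.56, -6.36, -4.16, -1.96, 0.24]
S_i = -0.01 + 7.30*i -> [-0.01, 7.29, 14.59, 21.89, 29.19]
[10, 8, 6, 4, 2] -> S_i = 10 + -2*i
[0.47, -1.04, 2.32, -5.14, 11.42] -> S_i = 0.47*(-2.22)^i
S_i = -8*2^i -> [-8, -16, -32, -64, -128]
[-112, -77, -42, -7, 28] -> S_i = -112 + 35*i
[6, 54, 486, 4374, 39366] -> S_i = 6*9^i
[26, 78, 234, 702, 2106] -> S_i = 26*3^i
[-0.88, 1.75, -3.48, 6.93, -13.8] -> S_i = -0.88*(-1.99)^i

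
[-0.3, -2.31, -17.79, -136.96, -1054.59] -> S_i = -0.30*7.70^i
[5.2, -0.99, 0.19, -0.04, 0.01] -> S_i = 5.20*(-0.19)^i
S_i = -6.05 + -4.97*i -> [-6.05, -11.02, -15.99, -20.96, -25.93]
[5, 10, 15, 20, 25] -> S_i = 5 + 5*i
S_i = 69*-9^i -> [69, -621, 5589, -50301, 452709]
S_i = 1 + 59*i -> [1, 60, 119, 178, 237]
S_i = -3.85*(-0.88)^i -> [-3.85, 3.39, -2.98, 2.62, -2.31]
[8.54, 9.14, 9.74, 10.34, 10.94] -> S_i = 8.54 + 0.60*i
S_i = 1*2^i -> [1, 2, 4, 8, 16]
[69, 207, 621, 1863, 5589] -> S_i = 69*3^i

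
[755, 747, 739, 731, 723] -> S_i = 755 + -8*i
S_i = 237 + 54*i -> [237, 291, 345, 399, 453]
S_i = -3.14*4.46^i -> [-3.14, -14.0, -62.46, -278.57, -1242.42]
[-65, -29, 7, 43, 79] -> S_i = -65 + 36*i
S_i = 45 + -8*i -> [45, 37, 29, 21, 13]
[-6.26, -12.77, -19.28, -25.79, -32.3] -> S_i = -6.26 + -6.51*i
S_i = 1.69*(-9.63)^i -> [1.69, -16.27, 156.73, -1509.27, 14534.22]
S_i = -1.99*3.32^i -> [-1.99, -6.61, -21.93, -72.82, -241.77]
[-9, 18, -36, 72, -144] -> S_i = -9*-2^i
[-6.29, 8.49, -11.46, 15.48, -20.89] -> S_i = -6.29*(-1.35)^i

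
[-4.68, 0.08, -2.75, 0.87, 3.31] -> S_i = Random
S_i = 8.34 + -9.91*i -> [8.34, -1.57, -11.48, -21.39, -31.3]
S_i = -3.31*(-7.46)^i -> [-3.31, 24.69, -184.21, 1374.18, -10251.4]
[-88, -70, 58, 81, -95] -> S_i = Random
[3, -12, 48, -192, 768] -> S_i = 3*-4^i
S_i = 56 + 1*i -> [56, 57, 58, 59, 60]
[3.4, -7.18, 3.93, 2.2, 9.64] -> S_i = Random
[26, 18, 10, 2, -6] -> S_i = 26 + -8*i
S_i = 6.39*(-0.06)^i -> [6.39, -0.38, 0.02, -0.0, 0.0]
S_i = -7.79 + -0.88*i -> [-7.79, -8.67, -9.55, -10.43, -11.31]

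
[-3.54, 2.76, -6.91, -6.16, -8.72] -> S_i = Random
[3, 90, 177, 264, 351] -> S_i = 3 + 87*i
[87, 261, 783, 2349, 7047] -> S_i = 87*3^i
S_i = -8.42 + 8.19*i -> [-8.42, -0.23, 7.96, 16.15, 24.34]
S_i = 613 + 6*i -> [613, 619, 625, 631, 637]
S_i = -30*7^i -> [-30, -210, -1470, -10290, -72030]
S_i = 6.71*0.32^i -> [6.71, 2.15, 0.69, 0.22, 0.07]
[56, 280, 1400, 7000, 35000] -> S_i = 56*5^i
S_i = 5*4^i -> [5, 20, 80, 320, 1280]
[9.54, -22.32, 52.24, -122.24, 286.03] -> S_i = 9.54*(-2.34)^i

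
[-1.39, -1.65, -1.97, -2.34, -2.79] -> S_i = -1.39*1.19^i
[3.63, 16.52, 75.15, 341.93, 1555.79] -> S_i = 3.63*4.55^i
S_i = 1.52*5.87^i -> [1.52, 8.92, 52.37, 307.44, 1804.66]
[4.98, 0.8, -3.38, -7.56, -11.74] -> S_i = 4.98 + -4.18*i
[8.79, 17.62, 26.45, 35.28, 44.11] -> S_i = 8.79 + 8.83*i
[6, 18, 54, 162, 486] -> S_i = 6*3^i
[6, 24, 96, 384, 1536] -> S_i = 6*4^i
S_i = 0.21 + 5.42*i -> [0.21, 5.63, 11.05, 16.47, 21.89]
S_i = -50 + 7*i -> [-50, -43, -36, -29, -22]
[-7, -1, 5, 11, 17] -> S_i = -7 + 6*i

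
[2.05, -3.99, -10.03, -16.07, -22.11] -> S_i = 2.05 + -6.04*i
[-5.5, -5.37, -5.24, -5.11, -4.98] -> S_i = -5.50 + 0.13*i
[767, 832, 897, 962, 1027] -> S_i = 767 + 65*i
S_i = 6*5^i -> [6, 30, 150, 750, 3750]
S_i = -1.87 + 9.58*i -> [-1.87, 7.71, 17.29, 26.87, 36.45]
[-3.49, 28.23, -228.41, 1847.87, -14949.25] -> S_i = -3.49*(-8.09)^i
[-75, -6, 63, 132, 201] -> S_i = -75 + 69*i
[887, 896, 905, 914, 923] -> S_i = 887 + 9*i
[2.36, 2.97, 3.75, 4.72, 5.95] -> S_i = 2.36*1.26^i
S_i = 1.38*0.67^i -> [1.38, 0.92, 0.62, 0.42, 0.28]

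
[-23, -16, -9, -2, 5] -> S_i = -23 + 7*i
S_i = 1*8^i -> [1, 8, 64, 512, 4096]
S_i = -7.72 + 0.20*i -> [-7.72, -7.52, -7.32, -7.12, -6.92]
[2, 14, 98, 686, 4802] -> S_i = 2*7^i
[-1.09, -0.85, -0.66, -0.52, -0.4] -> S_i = -1.09*0.78^i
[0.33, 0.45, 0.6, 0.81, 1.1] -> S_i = 0.33*1.35^i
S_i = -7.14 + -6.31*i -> [-7.14, -13.45, -19.76, -26.07, -32.38]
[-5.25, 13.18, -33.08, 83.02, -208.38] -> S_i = -5.25*(-2.51)^i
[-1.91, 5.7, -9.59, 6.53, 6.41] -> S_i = Random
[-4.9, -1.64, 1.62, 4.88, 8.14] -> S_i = -4.90 + 3.26*i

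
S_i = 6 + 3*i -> [6, 9, 12, 15, 18]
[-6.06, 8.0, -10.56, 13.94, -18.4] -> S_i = -6.06*(-1.32)^i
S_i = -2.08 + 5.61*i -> [-2.08, 3.53, 9.14, 14.75, 20.36]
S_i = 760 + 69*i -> [760, 829, 898, 967, 1036]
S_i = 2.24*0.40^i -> [2.24, 0.9, 0.36, 0.14, 0.06]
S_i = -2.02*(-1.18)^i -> [-2.02, 2.38, -2.81, 3.32, -3.92]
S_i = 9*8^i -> [9, 72, 576, 4608, 36864]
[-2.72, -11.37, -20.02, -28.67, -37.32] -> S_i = -2.72 + -8.65*i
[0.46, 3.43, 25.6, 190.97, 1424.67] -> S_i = 0.46*7.46^i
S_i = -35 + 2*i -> [-35, -33, -31, -29, -27]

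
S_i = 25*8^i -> [25, 200, 1600, 12800, 102400]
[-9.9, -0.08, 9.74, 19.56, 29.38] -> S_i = -9.90 + 9.82*i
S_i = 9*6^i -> [9, 54, 324, 1944, 11664]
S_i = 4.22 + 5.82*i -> [4.22, 10.04, 15.86, 21.68, 27.5]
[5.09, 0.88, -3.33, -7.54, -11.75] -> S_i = 5.09 + -4.21*i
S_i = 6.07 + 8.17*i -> [6.07, 14.24, 22.41, 30.58, 38.75]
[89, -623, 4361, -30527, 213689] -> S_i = 89*-7^i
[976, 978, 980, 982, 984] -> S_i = 976 + 2*i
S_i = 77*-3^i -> [77, -231, 693, -2079, 6237]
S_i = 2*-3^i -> [2, -6, 18, -54, 162]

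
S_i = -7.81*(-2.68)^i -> [-7.81, 20.93, -56.09, 150.33, -402.89]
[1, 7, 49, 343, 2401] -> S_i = 1*7^i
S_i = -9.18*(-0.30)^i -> [-9.18, 2.75, -0.83, 0.25, -0.07]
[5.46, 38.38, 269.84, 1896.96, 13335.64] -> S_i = 5.46*7.03^i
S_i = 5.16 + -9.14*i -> [5.16, -3.98, -13.12, -22.26, -31.4]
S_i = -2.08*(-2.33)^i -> [-2.08, 4.85, -11.29, 26.31, -61.3]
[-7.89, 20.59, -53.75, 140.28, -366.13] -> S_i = -7.89*(-2.61)^i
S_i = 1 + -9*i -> [1, -8, -17, -26, -35]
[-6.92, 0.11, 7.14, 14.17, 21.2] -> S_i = -6.92 + 7.03*i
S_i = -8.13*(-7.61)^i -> [-8.13, 61.87, -470.83, 3582.98, -27266.49]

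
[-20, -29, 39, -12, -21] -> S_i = Random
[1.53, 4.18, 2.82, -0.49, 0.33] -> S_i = Random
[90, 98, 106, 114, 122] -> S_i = 90 + 8*i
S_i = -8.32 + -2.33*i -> [-8.32, -10.65, -12.98, -15.31, -17.64]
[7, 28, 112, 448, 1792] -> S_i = 7*4^i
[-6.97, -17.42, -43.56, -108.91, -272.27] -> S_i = -6.97*2.50^i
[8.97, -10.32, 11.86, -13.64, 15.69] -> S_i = 8.97*(-1.15)^i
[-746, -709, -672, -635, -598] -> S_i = -746 + 37*i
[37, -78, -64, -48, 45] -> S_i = Random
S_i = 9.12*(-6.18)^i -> [9.12, -56.36, 348.31, -2152.58, 13302.97]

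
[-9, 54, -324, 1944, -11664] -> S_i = -9*-6^i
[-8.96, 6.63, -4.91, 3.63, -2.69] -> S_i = -8.96*(-0.74)^i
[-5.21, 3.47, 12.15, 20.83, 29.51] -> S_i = -5.21 + 8.68*i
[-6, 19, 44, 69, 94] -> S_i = -6 + 25*i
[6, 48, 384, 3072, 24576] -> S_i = 6*8^i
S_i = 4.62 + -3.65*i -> [4.62, 0.97, -2.68, -6.33, -9.98]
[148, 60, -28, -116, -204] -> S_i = 148 + -88*i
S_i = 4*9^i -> [4, 36, 324, 2916, 26244]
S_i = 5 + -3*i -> [5, 2, -1, -4, -7]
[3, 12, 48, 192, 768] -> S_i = 3*4^i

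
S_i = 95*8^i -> [95, 760, 6080, 48640, 389120]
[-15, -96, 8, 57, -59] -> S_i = Random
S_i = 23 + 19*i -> [23, 42, 61, 80, 99]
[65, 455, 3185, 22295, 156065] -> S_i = 65*7^i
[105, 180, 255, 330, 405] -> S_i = 105 + 75*i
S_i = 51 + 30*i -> [51, 81, 111, 141, 171]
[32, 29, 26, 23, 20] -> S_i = 32 + -3*i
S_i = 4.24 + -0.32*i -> [4.24, 3.92, 3.6, 3.28, 2.96]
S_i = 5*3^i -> [5, 15, 45, 135, 405]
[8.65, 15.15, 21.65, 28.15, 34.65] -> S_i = 8.65 + 6.50*i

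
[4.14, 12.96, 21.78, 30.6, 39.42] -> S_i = 4.14 + 8.82*i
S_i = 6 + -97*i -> [6, -91, -188, -285, -382]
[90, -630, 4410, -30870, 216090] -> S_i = 90*-7^i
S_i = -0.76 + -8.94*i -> [-0.76, -9.7, -18.64, -27.58, -36.52]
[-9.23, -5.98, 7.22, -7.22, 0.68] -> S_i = Random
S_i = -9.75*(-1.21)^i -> [-9.75, 11.8, -14.27, 17.27, -20.9]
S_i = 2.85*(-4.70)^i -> [2.85, -13.4, 62.96, -295.9, 1390.71]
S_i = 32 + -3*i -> [32, 29, 26, 23, 20]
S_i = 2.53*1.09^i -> [2.53, 2.76, 3.01, 3.28, 3.57]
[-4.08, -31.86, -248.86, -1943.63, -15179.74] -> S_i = -4.08*7.81^i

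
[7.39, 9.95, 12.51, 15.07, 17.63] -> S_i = 7.39 + 2.56*i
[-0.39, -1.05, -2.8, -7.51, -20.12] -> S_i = -0.39*2.68^i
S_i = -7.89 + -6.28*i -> [-7.89, -14.17, -20.45, -26.73, -33.01]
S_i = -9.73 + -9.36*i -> [-9.73, -19.09, -28.45, -37.81, -47.17]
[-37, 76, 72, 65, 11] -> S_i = Random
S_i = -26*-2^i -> [-26, 52, -104, 208, -416]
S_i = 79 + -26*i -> [79, 53, 27, 1, -25]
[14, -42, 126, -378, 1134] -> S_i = 14*-3^i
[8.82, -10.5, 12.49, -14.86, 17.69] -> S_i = 8.82*(-1.19)^i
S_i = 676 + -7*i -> [676, 669, 662, 655, 648]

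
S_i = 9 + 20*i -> [9, 29, 49, 69, 89]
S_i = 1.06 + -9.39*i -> [1.06, -8.33, -17.72, -27.11, -36.5]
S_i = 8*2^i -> [8, 16, 32, 64, 128]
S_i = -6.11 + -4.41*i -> [-6.11, -10.52, -14.93, -19.34, -23.75]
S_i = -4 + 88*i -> [-4, 84, 172, 260, 348]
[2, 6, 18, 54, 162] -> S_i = 2*3^i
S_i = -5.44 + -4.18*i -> [-5.44, -9.62, -13.8, -17.98, -22.16]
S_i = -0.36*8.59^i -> [-0.36, -3.09, -26.56, -228.18, -1960.09]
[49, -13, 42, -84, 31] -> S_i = Random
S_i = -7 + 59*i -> [-7, 52, 111, 170, 229]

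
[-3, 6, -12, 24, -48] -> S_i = -3*-2^i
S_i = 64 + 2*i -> [64, 66, 68, 70, 72]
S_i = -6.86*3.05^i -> [-6.86, -20.92, -63.82, -194.64, -593.64]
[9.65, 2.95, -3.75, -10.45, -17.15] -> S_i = 9.65 + -6.70*i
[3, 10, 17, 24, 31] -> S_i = 3 + 7*i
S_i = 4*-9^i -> [4, -36, 324, -2916, 26244]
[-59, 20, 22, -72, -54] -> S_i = Random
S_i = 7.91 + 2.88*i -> [7.91, 10.79, 13.67, 16.55, 19.43]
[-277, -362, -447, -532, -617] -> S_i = -277 + -85*i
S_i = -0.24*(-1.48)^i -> [-0.24, 0.36, -0.53, 0.78, -1.15]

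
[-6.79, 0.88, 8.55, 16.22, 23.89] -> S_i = -6.79 + 7.67*i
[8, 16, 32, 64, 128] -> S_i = 8*2^i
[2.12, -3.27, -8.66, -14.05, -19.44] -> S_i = 2.12 + -5.39*i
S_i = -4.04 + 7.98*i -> [-4.04, 3.94, 11.92, 19.9, 27.88]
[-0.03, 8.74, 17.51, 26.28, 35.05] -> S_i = -0.03 + 8.77*i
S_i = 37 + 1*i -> [37, 38, 39, 40, 41]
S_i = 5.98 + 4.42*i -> [5.98, 10.4, 14.82, 19.24, 23.66]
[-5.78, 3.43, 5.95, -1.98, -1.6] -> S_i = Random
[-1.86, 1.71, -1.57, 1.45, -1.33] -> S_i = -1.86*(-0.92)^i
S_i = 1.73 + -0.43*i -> [1.73, 1.3, 0.87, 0.44, 0.01]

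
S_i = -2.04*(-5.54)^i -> [-2.04, 11.3, -62.61, 346.86, -1921.63]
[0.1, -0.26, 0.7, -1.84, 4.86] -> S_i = 0.10*(-2.64)^i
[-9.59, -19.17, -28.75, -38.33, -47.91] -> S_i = -9.59 + -9.58*i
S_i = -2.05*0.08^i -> [-2.05, -0.16, -0.01, -0.0, -0.0]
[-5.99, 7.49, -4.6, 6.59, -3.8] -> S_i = Random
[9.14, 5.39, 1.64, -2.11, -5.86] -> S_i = 9.14 + -3.75*i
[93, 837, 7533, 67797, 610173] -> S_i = 93*9^i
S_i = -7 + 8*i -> [-7, 1, 9, 17, 25]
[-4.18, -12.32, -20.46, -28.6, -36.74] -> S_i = -4.18 + -8.14*i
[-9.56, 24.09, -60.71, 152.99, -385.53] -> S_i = -9.56*(-2.52)^i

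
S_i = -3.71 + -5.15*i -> [-3.71, -8.86, -14.01, -19.16, -24.31]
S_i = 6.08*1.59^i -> [6.08, 9.67, 15.37, 24.44, 38.86]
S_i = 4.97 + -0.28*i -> [4.97, 4.69, 4.41, 4.13, 3.85]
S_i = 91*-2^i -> [91, -182, 364, -728, 1456]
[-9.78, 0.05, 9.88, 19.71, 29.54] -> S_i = -9.78 + 9.83*i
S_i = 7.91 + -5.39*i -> [7.91, 2.52, -2.87, -8.26, -13.65]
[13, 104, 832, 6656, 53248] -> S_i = 13*8^i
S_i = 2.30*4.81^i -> [2.3, 11.06, 53.21, 255.95, 1231.14]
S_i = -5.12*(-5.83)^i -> [-5.12, 29.85, -174.02, 1014.56, -5914.86]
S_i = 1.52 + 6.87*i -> [1.52, 8.39, 15.26, 22.13, 29.0]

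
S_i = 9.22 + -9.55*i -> [9.22, -0.33, -9.88, -19.43, -28.98]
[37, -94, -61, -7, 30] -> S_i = Random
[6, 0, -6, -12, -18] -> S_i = 6 + -6*i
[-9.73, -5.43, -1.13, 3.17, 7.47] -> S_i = -9.73 + 4.30*i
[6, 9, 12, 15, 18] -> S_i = 6 + 3*i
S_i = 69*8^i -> [69, 552, 4416, 35328, 282624]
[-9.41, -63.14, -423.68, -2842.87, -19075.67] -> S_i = -9.41*6.71^i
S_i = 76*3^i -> [76, 228, 684, 2052, 6156]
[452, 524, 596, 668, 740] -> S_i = 452 + 72*i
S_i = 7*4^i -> [7, 28, 112, 448, 1792]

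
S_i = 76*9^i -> [76, 684, 6156, 55404, 498636]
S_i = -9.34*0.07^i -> [-9.34, -0.65, -0.05, -0.0, -0.0]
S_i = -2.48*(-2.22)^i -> [-2.48, 5.51, -12.22, 27.13, -60.24]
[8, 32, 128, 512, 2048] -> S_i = 8*4^i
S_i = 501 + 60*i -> [501, 561, 621, 681, 741]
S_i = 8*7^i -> [8, 56, 392, 2744, 19208]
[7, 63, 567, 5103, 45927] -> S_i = 7*9^i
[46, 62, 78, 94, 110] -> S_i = 46 + 16*i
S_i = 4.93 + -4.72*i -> [4.93, 0.21, -4.51, -9.23, -13.95]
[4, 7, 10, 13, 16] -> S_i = 4 + 3*i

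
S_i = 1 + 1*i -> [1, 2, 3, 4, 5]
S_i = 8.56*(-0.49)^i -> [8.56, -4.19, 2.06, -1.01, 0.49]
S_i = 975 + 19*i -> [975, 994, 1013, 1032, 1051]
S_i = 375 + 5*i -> [375, 380, 385, 390, 395]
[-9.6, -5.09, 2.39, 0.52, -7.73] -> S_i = Random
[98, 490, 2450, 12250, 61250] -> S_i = 98*5^i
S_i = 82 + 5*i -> [82, 87, 92, 97, 102]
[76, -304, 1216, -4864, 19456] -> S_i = 76*-4^i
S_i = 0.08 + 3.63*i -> [0.08, 3.71, 7.34, 10.97, 14.6]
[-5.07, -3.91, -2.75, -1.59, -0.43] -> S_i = -5.07 + 1.16*i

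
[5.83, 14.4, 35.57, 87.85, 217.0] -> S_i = 5.83*2.47^i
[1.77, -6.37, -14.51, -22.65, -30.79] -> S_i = 1.77 + -8.14*i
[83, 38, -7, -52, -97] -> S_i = 83 + -45*i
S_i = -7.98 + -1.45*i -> [-7.98, -9.43, -10.88, -12.33, -13.78]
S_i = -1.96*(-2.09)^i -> [-1.96, 4.1, -8.56, 17.89, -37.4]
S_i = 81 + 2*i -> [81, 83, 85, 87, 89]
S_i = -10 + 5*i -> [-10, -5, 0, 5, 10]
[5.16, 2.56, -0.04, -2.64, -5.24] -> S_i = 5.16 + -2.60*i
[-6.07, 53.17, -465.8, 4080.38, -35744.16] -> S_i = -6.07*(-8.76)^i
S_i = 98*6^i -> [98, 588, 3528, 21168, 127008]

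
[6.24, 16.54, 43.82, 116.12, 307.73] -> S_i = 6.24*2.65^i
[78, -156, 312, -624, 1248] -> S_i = 78*-2^i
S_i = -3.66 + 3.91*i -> [-3.66, 0.25, 4.16, 8.07, 11.98]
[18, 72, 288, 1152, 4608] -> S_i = 18*4^i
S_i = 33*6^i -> [33, 198, 1188, 7128, 42768]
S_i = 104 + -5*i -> [104, 99, 94, 89, 84]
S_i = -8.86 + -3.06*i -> [-8.86, -11.92, -14.98, -18.04, -21.1]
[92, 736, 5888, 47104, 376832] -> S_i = 92*8^i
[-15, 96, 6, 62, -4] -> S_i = Random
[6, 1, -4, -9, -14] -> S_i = 6 + -5*i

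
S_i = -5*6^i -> [-5, -30, -180, -1080, -6480]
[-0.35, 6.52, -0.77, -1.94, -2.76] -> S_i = Random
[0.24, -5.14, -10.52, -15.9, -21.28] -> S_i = 0.24 + -5.38*i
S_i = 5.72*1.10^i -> [5.72, 6.29, 6.92, 7.61, 8.37]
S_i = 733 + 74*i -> [733, 807, 881, 955, 1029]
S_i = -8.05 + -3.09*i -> [-8.05, -11.14, -14.23, -17.32, -20.41]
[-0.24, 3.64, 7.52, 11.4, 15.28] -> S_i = -0.24 + 3.88*i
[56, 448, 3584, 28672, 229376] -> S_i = 56*8^i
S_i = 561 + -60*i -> [561, 501, 441, 381, 321]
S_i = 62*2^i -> [62, 124, 248, 496, 992]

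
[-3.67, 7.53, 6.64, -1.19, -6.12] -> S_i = Random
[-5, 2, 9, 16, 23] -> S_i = -5 + 7*i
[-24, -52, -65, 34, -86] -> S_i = Random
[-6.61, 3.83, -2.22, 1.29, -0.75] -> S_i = -6.61*(-0.58)^i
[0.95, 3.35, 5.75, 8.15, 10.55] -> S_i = 0.95 + 2.40*i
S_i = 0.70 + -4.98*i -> [0.7, -4.28, -9.26, -14.24, -19.22]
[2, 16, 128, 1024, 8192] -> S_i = 2*8^i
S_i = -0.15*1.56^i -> [-0.15, -0.23, -0.37, -0.57, -0.89]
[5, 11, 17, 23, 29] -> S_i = 5 + 6*i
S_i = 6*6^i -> [6, 36, 216, 1296, 7776]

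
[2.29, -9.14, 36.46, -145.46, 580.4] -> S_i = 2.29*(-3.99)^i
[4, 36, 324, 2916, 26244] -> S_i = 4*9^i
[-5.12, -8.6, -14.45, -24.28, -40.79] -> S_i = -5.12*1.68^i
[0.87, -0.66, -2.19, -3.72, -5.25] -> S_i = 0.87 + -1.53*i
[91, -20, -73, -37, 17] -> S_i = Random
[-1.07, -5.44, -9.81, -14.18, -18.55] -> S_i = -1.07 + -4.37*i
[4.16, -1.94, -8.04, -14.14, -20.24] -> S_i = 4.16 + -6.10*i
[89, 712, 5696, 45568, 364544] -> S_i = 89*8^i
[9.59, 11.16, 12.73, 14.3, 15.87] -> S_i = 9.59 + 1.57*i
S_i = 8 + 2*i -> [8, 10, 12, 14, 16]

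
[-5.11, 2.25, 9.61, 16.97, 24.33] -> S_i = -5.11 + 7.36*i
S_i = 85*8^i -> [85, 680, 5440, 43520, 348160]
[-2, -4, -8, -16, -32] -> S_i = -2*2^i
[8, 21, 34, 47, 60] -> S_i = 8 + 13*i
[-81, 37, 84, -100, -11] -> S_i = Random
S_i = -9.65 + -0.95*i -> [-9.65, -10.6, -11.55, -12.5, -13.45]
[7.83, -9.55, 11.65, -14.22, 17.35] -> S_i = 7.83*(-1.22)^i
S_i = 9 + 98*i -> [9, 107, 205, 303, 401]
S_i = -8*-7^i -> [-8, 56, -392, 2744, -19208]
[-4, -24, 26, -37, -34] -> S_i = Random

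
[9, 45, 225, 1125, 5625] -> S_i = 9*5^i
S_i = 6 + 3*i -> [6, 9, 12, 15, 18]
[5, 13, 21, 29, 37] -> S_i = 5 + 8*i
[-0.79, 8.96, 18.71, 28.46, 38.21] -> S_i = -0.79 + 9.75*i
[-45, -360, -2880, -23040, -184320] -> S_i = -45*8^i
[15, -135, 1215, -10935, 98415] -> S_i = 15*-9^i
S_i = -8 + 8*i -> [-8, 0, 8, 16, 24]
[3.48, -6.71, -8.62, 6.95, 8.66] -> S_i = Random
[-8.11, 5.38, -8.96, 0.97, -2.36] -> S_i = Random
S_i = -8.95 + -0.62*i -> [-8.95, -9.57, -10.19, -10.81, -11.43]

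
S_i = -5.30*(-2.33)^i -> [-5.3, 12.35, -28.77, 67.04, -156.21]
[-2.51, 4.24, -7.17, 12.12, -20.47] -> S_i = -2.51*(-1.69)^i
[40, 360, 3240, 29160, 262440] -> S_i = 40*9^i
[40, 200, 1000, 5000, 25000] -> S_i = 40*5^i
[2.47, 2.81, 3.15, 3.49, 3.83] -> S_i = 2.47 + 0.34*i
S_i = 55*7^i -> [55, 385, 2695, 18865, 132055]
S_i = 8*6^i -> [8, 48, 288, 1728, 10368]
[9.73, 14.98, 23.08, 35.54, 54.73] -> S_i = 9.73*1.54^i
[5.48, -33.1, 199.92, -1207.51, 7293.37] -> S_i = 5.48*(-6.04)^i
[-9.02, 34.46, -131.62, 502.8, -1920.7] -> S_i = -9.02*(-3.82)^i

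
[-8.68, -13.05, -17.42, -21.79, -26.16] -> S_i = -8.68 + -4.37*i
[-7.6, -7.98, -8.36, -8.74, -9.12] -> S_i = -7.60 + -0.38*i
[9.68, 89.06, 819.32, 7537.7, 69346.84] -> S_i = 9.68*9.20^i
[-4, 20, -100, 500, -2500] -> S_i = -4*-5^i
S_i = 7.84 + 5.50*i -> [7.84, 13.34, 18.84, 24.34, 29.84]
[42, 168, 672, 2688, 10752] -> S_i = 42*4^i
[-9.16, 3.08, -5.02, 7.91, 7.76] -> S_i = Random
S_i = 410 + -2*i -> [410, 408, 406, 404, 402]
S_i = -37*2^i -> [-37, -74, -148, -296, -592]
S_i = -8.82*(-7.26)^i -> [-8.82, 64.03, -464.88, 3375.04, -24502.76]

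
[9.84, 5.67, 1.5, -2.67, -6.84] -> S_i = 9.84 + -4.17*i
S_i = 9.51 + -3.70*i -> [9.51, 5.81, 2.11, -1.59, -5.29]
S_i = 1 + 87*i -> [1, 88, 175, 262, 349]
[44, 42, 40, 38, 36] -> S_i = 44 + -2*i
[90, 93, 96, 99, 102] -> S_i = 90 + 3*i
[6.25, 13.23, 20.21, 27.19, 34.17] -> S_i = 6.25 + 6.98*i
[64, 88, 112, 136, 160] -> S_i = 64 + 24*i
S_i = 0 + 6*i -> [0, 6, 12, 18, 24]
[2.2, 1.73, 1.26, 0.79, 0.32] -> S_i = 2.20 + -0.47*i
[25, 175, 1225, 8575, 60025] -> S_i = 25*7^i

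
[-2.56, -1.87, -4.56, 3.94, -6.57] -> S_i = Random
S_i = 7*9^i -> [7, 63, 567, 5103, 45927]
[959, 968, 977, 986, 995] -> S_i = 959 + 9*i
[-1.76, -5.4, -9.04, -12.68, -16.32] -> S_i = -1.76 + -3.64*i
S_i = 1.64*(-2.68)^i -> [1.64, -4.4, 11.78, -31.57, 84.6]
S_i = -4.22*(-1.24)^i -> [-4.22, 5.23, -6.49, 8.05, -9.98]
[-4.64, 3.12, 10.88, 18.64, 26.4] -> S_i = -4.64 + 7.76*i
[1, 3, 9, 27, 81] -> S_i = 1*3^i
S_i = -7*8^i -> [-7, -56, -448, -3584, -28672]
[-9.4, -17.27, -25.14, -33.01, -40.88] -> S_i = -9.40 + -7.87*i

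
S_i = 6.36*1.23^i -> [6.36, 7.82, 9.62, 11.84, 14.56]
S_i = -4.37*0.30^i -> [-4.37, -1.31, -0.39, -0.12, -0.04]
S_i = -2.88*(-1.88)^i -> [-2.88, 5.41, -10.18, 19.14, -35.98]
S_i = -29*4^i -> [-29, -116, -464, -1856, -7424]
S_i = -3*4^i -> [-3, -12, -48, -192, -768]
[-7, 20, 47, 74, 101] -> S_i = -7 + 27*i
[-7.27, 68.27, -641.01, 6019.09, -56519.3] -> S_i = -7.27*(-9.39)^i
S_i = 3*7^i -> [3, 21, 147, 1029, 7203]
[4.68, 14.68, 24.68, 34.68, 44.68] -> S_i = 4.68 + 10.00*i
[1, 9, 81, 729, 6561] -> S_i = 1*9^i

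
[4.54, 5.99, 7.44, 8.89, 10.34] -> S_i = 4.54 + 1.45*i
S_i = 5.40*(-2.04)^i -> [5.4, -11.02, 22.47, -45.84, 93.52]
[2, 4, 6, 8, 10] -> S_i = 2 + 2*i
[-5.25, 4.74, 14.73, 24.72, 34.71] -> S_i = -5.25 + 9.99*i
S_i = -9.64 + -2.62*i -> [-9.64, -12.26, -14.88, -17.5, -20.12]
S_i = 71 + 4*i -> [71, 75, 79, 83, 87]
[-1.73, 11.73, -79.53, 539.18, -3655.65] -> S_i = -1.73*(-6.78)^i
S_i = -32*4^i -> [-32, -128, -512, -2048, -8192]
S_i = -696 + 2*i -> [-696, -694, -692, -690, -688]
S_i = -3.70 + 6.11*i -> [-3.7, 2.41, 8.52, 14.63, 20.74]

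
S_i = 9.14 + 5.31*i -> [9.14, 14.45, 19.76, 25.07, 30.38]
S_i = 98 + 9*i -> [98, 107, 116, 125, 134]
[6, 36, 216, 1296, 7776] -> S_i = 6*6^i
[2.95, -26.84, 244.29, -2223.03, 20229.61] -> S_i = 2.95*(-9.10)^i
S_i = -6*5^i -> [-6, -30, -150, -750, -3750]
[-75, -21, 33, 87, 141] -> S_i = -75 + 54*i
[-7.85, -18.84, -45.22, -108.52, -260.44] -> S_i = -7.85*2.40^i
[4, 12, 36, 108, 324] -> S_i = 4*3^i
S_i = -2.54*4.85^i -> [-2.54, -12.32, -59.75, -289.77, -1405.4]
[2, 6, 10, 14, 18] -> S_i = 2 + 4*i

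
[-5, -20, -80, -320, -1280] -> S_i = -5*4^i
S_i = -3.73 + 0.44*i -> [-3.73, -3.29, -2.85, -2.41, -1.97]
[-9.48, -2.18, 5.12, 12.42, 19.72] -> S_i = -9.48 + 7.30*i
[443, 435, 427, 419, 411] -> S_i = 443 + -8*i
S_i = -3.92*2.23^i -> [-3.92, -8.74, -19.49, -43.47, -96.94]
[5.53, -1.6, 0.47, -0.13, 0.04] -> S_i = 5.53*(-0.29)^i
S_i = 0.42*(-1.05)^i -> [0.42, -0.44, 0.46, -0.49, 0.51]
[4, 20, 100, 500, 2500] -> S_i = 4*5^i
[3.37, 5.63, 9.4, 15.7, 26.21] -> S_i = 3.37*1.67^i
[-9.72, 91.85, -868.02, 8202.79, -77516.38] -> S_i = -9.72*(-9.45)^i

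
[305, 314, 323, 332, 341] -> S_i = 305 + 9*i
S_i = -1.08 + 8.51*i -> [-1.08, 7.43, 15.94, 24.45, 32.96]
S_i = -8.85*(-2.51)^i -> [-8.85, 22.21, -55.76, 139.95, -351.27]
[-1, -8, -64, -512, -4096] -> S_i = -1*8^i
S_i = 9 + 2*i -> [9, 11, 13, 15, 17]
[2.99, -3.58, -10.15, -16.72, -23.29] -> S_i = 2.99 + -6.57*i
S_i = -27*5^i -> [-27, -135, -675, -3375, -16875]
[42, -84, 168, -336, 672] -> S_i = 42*-2^i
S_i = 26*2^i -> [26, 52, 104, 208, 416]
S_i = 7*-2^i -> [7, -14, 28, -56, 112]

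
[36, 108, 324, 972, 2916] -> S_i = 36*3^i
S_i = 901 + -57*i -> [901, 844, 787, 730, 673]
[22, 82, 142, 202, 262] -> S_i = 22 + 60*i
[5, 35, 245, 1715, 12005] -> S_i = 5*7^i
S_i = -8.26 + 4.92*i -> [-8.26, -3.34, 1.58, 6.5, 11.42]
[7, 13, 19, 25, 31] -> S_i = 7 + 6*i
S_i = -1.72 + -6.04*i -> [-1.72, -7.76, -13.8, -19.84, -25.88]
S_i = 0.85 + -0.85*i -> [0.85, 0.0, -0.85, -1.7, -2.55]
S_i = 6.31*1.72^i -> [6.31, 10.85, 18.67, 32.11, 55.23]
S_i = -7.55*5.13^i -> [-7.55, -38.73, -198.69, -1019.29, -5228.97]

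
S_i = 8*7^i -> [8, 56, 392, 2744, 19208]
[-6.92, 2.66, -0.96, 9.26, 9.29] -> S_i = Random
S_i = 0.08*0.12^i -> [0.08, 0.01, 0.0, 0.0, 0.0]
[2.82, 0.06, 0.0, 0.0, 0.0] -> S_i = 2.82*0.02^i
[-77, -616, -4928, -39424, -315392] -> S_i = -77*8^i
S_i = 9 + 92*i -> [9, 101, 193, 285, 377]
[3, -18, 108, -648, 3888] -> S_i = 3*-6^i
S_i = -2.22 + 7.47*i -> [-2.22, 5.25, 12.72, 20.19, 27.66]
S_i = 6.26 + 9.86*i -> [6.26, 16.12, 25.98, 35.84, 45.7]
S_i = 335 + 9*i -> [335, 344, 353, 362, 371]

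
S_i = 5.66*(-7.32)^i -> [5.66, -41.43, 303.28, -2219.98, 16250.28]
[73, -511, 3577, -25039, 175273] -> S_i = 73*-7^i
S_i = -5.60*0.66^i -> [-5.6, -3.7, -2.44, -1.61, -1.06]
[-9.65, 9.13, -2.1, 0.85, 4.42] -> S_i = Random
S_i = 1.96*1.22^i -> [1.96, 2.39, 2.92, 3.56, 4.34]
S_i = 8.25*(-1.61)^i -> [8.25, -13.28, 21.38, -34.43, 55.43]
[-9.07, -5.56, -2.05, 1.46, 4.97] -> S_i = -9.07 + 3.51*i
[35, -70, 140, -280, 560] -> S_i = 35*-2^i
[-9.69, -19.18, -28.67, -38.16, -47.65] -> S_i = -9.69 + -9.49*i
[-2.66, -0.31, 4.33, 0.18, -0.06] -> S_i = Random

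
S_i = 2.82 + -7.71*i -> [2.82, -4.89, -12.6, -20.31, -28.02]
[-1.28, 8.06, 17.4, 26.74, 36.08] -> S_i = -1.28 + 9.34*i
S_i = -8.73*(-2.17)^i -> [-8.73, 18.94, -41.11, 89.21, -193.58]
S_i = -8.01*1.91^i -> [-8.01, -15.3, -29.22, -55.81, -106.6]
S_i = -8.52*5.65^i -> [-8.52, -48.14, -271.98, -1536.69, -8682.27]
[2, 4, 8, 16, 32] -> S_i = 2*2^i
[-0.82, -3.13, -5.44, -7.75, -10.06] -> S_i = -0.82 + -2.31*i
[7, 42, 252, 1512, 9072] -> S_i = 7*6^i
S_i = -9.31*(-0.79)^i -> [-9.31, 7.35, -5.81, 4.59, -3.63]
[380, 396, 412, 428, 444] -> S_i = 380 + 16*i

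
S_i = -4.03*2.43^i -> [-4.03, -9.79, -23.8, -57.83, -140.52]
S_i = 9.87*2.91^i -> [9.87, 28.72, 83.58, 243.22, 707.77]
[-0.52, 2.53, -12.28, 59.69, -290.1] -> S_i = -0.52*(-4.86)^i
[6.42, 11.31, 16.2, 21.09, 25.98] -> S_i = 6.42 + 4.89*i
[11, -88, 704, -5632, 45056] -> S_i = 11*-8^i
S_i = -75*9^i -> [-75, -675, -6075, -54675, -492075]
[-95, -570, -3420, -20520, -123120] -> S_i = -95*6^i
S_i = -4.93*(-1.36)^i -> [-4.93, 6.7, -9.12, 12.4, -16.87]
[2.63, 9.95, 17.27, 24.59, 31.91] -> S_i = 2.63 + 7.32*i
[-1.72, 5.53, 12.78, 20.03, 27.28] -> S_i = -1.72 + 7.25*i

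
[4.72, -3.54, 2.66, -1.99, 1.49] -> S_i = 4.72*(-0.75)^i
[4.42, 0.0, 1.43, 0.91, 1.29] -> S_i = Random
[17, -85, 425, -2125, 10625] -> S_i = 17*-5^i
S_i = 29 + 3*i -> [29, 32, 35, 38, 41]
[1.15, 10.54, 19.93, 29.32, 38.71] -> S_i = 1.15 + 9.39*i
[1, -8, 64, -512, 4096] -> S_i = 1*-8^i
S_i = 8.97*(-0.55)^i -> [8.97, -4.93, 2.71, -1.49, 0.82]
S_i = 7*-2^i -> [7, -14, 28, -56, 112]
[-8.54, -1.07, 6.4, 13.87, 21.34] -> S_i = -8.54 + 7.47*i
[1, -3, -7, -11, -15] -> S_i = 1 + -4*i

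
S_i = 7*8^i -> [7, 56, 448, 3584, 28672]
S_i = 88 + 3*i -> [88, 91, 94, 97, 100]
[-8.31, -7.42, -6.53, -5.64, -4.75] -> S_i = -8.31 + 0.89*i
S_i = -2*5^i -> [-2, -10, -50, -250, -1250]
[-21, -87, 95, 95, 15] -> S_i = Random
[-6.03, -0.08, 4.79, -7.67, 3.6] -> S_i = Random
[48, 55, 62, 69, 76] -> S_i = 48 + 7*i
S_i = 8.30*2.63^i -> [8.3, 21.83, 57.41, 150.99, 397.1]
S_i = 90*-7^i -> [90, -630, 4410, -30870, 216090]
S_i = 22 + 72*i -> [22, 94, 166, 238, 310]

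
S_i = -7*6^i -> [-7, -42, -252, -1512, -9072]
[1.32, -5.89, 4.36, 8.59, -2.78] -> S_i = Random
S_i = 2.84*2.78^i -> [2.84, 7.9, 21.95, 61.02, 169.63]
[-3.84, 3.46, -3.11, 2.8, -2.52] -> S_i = -3.84*(-0.90)^i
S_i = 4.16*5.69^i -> [4.16, 23.67, 134.68, 766.36, 4360.56]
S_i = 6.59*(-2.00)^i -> [6.59, -13.18, 26.36, -52.72, 105.44]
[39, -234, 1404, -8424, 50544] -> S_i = 39*-6^i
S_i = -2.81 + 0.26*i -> [-2.81, -2.55, -2.29, -2.03, -1.77]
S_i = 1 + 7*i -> [1, 8, 15, 22, 29]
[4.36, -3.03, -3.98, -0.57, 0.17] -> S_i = Random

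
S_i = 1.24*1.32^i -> [1.24, 1.64, 2.16, 2.85, 3.76]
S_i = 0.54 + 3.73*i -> [0.54, 4.27, 8.0, 11.73, 15.46]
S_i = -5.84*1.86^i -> [-5.84, -10.86, -20.2, -37.58, -69.9]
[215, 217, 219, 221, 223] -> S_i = 215 + 2*i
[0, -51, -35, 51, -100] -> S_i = Random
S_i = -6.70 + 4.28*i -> [-6.7, -2.42, 1.86, 6.14, 10.42]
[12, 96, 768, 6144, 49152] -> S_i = 12*8^i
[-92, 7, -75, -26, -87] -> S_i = Random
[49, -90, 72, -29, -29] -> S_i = Random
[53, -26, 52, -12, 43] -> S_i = Random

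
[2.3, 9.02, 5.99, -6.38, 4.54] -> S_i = Random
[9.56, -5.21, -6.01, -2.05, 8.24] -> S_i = Random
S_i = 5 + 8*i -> [5, 13, 21, 29, 37]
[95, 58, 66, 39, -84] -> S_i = Random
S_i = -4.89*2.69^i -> [-4.89, -13.15, -35.38, -95.18, -256.05]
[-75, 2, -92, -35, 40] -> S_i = Random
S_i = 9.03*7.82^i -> [9.03, 70.61, 552.21, 4318.25, 33768.73]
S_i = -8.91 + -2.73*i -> [-8.91, -11.64, -14.37, -17.1, -19.83]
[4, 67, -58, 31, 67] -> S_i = Random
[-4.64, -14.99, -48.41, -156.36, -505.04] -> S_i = -4.64*3.23^i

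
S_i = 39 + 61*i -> [39, 100, 161, 222, 283]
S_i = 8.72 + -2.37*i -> [8.72, 6.35, 3.98, 1.61, -0.76]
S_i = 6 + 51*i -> [6, 57, 108, 159, 210]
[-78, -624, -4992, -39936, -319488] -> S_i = -78*8^i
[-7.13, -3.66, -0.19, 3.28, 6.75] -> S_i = -7.13 + 3.47*i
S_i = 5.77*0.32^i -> [5.77, 1.85, 0.59, 0.19, 0.06]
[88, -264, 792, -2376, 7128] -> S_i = 88*-3^i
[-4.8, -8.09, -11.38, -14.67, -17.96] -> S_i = -4.80 + -3.29*i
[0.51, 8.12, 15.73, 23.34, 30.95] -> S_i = 0.51 + 7.61*i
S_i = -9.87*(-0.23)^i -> [-9.87, 2.27, -0.52, 0.12, -0.03]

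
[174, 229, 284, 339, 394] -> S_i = 174 + 55*i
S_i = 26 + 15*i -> [26, 41, 56, 71, 86]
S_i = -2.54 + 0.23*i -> [-2.54, -2.31, -2.08, -1.85, -1.62]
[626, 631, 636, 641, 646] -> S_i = 626 + 5*i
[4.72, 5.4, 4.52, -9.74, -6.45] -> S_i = Random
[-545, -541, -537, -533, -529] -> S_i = -545 + 4*i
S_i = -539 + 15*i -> [-539, -524, -509, -494, -479]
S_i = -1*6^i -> [-1, -6, -36, -216, -1296]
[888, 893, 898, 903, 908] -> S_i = 888 + 5*i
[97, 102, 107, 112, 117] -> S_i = 97 + 5*i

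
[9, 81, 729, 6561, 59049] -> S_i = 9*9^i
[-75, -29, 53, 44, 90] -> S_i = Random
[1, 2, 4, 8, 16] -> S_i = 1*2^i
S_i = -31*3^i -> [-31, -93, -279, -837, -2511]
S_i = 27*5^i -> [27, 135, 675, 3375, 16875]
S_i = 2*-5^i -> [2, -10, 50, -250, 1250]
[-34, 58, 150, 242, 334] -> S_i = -34 + 92*i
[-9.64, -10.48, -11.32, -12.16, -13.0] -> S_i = -9.64 + -0.84*i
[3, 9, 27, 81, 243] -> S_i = 3*3^i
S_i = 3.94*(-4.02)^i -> [3.94, -15.84, 63.67, -255.96, 1028.96]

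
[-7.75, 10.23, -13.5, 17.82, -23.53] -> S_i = -7.75*(-1.32)^i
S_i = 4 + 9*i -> [4, 13, 22, 31, 40]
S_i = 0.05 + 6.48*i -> [0.05, 6.53, 13.01, 19.49, 25.97]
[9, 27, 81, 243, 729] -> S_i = 9*3^i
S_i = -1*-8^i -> [-1, 8, -64, 512, -4096]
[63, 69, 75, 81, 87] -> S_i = 63 + 6*i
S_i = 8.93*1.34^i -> [8.93, 11.97, 16.03, 21.49, 28.79]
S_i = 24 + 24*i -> [24, 48, 72, 96, 120]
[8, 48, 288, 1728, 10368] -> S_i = 8*6^i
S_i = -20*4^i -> [-20, -80, -320, -1280, -5120]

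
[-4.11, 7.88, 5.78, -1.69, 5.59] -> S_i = Random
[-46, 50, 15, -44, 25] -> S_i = Random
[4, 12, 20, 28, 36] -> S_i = 4 + 8*i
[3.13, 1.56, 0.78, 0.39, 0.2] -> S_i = 3.13*0.50^i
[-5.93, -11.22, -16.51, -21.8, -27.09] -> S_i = -5.93 + -5.29*i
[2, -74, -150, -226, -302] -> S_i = 2 + -76*i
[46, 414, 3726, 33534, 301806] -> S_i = 46*9^i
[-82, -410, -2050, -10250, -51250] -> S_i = -82*5^i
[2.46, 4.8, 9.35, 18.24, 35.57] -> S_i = 2.46*1.95^i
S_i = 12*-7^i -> [12, -84, 588, -4116, 28812]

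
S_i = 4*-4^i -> [4, -16, 64, -256, 1024]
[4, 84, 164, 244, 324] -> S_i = 4 + 80*i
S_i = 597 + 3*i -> [597, 600, 603, 606, 609]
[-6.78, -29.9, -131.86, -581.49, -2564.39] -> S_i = -6.78*4.41^i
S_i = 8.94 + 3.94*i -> [8.94, 12.88, 16.82, 20.76, 24.7]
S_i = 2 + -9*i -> [2, -7, -16, -25, -34]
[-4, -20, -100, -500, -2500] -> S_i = -4*5^i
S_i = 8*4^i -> [8, 32, 128, 512, 2048]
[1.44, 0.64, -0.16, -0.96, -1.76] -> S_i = 1.44 + -0.80*i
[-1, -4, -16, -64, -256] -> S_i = -1*4^i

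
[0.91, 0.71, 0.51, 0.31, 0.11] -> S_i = 0.91 + -0.20*i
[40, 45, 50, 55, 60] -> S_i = 40 + 5*i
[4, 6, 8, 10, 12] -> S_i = 4 + 2*i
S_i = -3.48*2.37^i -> [-3.48, -8.25, -19.55, -46.33, -109.79]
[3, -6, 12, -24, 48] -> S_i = 3*-2^i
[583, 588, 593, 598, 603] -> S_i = 583 + 5*i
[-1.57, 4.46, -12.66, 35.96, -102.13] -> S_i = -1.57*(-2.84)^i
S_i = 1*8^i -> [1, 8, 64, 512, 4096]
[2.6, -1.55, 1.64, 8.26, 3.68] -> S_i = Random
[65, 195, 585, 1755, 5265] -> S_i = 65*3^i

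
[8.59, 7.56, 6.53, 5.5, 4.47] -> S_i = 8.59 + -1.03*i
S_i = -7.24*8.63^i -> [-7.24, -62.48, -539.21, -4653.41, -40158.89]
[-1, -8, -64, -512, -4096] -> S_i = -1*8^i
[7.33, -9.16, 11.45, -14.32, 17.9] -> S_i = 7.33*(-1.25)^i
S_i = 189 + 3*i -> [189, 192, 195, 198, 201]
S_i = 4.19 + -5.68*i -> [4.19, -1.49, -7.17, -12.85, -18.53]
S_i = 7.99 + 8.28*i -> [7.99, 16.27, 24.55, 32.83, 41.11]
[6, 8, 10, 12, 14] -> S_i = 6 + 2*i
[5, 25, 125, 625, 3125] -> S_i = 5*5^i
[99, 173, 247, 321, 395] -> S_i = 99 + 74*i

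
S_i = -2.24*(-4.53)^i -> [-2.24, 10.15, -45.97, 208.23, -943.28]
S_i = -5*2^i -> [-5, -10, -20, -40, -80]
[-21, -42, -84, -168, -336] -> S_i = -21*2^i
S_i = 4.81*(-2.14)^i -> [4.81, -10.29, 22.03, -47.14, 100.88]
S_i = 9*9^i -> [9, 81, 729, 6561, 59049]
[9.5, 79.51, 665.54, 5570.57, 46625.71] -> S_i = 9.50*8.37^i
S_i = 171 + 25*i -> [171, 196, 221, 246, 271]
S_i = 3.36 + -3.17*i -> [3.36, 0.19, -2.98, -6.15, -9.32]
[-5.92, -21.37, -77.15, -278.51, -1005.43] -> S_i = -5.92*3.61^i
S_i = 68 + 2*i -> [68, 70, 72, 74, 76]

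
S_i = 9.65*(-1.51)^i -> [9.65, -14.57, 22.0, -33.22, 50.17]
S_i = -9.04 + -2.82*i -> [-9.04, -11.86, -14.68, -17.5, -20.32]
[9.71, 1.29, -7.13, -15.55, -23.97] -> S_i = 9.71 + -8.42*i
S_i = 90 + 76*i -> [90, 166, 242, 318, 394]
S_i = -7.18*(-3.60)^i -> [-7.18, 25.85, -93.05, 334.99, -1205.96]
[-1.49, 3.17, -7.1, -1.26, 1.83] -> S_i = Random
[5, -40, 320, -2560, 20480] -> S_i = 5*-8^i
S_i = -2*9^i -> [-2, -18, -162, -1458, -13122]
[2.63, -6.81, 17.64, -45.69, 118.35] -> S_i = 2.63*(-2.59)^i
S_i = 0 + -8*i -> [0, -8, -16, -24, -32]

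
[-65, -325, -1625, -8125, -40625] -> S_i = -65*5^i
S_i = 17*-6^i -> [17, -102, 612, -3672, 22032]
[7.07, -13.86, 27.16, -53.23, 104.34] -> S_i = 7.07*(-1.96)^i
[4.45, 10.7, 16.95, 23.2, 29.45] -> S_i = 4.45 + 6.25*i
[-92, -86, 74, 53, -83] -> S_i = Random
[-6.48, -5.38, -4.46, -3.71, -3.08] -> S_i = -6.48*0.83^i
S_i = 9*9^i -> [9, 81, 729, 6561, 59049]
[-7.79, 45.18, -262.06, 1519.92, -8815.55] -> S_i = -7.79*(-5.80)^i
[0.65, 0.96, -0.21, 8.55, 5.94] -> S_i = Random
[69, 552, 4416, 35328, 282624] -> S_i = 69*8^i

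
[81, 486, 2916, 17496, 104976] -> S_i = 81*6^i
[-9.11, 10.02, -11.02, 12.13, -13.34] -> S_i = -9.11*(-1.10)^i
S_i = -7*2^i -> [-7, -14, -28, -56, -112]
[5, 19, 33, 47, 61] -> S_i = 5 + 14*i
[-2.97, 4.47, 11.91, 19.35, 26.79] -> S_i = -2.97 + 7.44*i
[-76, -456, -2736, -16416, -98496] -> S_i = -76*6^i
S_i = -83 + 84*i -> [-83, 1, 85, 169, 253]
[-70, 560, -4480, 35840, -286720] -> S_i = -70*-8^i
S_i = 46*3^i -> [46, 138, 414, 1242, 3726]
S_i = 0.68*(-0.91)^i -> [0.68, -0.62, 0.56, -0.51, 0.47]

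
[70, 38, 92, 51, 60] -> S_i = Random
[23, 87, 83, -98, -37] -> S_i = Random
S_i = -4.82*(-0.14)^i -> [-4.82, 0.67, -0.09, 0.01, -0.0]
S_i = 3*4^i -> [3, 12, 48, 192, 768]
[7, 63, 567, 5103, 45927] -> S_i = 7*9^i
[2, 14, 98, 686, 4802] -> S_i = 2*7^i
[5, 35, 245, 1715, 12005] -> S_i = 5*7^i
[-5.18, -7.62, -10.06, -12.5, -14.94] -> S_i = -5.18 + -2.44*i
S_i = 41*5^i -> [41, 205, 1025, 5125, 25625]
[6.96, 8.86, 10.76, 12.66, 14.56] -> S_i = 6.96 + 1.90*i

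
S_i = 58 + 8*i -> [58, 66, 74, 82, 90]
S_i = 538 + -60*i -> [538, 478, 418, 358, 298]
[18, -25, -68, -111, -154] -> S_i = 18 + -43*i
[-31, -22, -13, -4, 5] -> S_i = -31 + 9*i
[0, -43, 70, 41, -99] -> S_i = Random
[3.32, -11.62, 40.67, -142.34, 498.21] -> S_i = 3.32*(-3.50)^i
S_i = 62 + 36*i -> [62, 98, 134, 170, 206]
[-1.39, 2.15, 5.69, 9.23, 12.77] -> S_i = -1.39 + 3.54*i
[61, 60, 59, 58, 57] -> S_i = 61 + -1*i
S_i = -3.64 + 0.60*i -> [-3.64, -3.04, -2.44, -1.84, -1.24]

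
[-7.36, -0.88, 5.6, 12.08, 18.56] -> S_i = -7.36 + 6.48*i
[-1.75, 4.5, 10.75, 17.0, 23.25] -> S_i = -1.75 + 6.25*i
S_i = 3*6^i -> [3, 18, 108, 648, 3888]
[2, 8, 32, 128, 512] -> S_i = 2*4^i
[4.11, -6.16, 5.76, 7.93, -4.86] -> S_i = Random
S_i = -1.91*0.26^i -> [-1.91, -0.5, -0.13, -0.03, -0.01]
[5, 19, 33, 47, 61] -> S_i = 5 + 14*i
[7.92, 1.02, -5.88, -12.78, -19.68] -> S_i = 7.92 + -6.90*i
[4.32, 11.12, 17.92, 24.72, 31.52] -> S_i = 4.32 + 6.80*i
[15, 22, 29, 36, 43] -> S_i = 15 + 7*i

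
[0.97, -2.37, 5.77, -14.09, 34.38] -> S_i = 0.97*(-2.44)^i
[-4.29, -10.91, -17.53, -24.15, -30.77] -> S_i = -4.29 + -6.62*i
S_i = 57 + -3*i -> [57, 54, 51, 48, 45]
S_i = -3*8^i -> [-3, -24, -192, -1536, -12288]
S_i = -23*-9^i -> [-23, 207, -1863, 16767, -150903]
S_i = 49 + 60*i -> [49, 109, 169, 229, 289]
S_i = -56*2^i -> [-56, -112, -224, -448, -896]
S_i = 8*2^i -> [8, 16, 32, 64, 128]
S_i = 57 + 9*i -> [57, 66, 75, 84, 93]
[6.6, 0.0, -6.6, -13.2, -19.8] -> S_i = 6.60 + -6.60*i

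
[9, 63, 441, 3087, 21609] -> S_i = 9*7^i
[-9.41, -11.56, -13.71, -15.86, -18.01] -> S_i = -9.41 + -2.15*i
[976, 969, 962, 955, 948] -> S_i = 976 + -7*i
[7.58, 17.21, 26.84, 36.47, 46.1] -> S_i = 7.58 + 9.63*i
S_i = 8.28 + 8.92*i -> [8.28, 17.2, 26.12, 35.04, 43.96]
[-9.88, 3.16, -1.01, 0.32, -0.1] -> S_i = -9.88*(-0.32)^i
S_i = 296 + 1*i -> [296, 297, 298, 299, 300]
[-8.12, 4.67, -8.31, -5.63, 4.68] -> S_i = Random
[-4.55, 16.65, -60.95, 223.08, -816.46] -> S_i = -4.55*(-3.66)^i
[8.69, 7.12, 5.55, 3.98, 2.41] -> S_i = 8.69 + -1.57*i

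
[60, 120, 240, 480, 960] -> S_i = 60*2^i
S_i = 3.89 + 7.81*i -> [3.89, 11.7, 19.51, 27.32, 35.13]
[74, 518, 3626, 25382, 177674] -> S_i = 74*7^i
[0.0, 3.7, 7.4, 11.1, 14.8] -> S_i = 0.00 + 3.70*i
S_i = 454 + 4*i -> [454, 458, 462, 466, 470]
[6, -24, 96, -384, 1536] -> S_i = 6*-4^i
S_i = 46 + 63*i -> [46, 109, 172, 235, 298]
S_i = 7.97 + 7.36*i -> [7.97, 15.33, 22.69, 30.05, 37.41]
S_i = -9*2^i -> [-9, -18, -36, -72, -144]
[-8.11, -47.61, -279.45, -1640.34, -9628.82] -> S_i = -8.11*5.87^i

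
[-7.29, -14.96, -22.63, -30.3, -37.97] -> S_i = -7.29 + -7.67*i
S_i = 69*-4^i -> [69, -276, 1104, -4416, 17664]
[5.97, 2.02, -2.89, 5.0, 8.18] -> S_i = Random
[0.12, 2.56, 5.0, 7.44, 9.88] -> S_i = 0.12 + 2.44*i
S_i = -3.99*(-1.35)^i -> [-3.99, 5.39, -7.27, 9.82, -13.25]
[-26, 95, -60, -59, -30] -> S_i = Random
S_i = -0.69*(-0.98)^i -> [-0.69, 0.68, -0.66, 0.65, -0.64]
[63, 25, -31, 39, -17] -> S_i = Random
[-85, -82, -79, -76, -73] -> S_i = -85 + 3*i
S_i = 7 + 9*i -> [7, 16, 25, 34, 43]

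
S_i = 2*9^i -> [2, 18, 162, 1458, 13122]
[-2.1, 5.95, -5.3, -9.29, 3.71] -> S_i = Random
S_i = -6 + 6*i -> [-6, 0, 6, 12, 18]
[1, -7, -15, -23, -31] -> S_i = 1 + -8*i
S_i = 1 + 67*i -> [1, 68, 135, 202, 269]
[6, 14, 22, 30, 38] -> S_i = 6 + 8*i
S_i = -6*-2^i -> [-6, 12, -24, 48, -96]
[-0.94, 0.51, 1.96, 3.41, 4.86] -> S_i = -0.94 + 1.45*i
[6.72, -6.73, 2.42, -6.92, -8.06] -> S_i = Random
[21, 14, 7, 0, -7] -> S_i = 21 + -7*i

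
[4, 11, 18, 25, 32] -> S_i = 4 + 7*i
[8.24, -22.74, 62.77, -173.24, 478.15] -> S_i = 8.24*(-2.76)^i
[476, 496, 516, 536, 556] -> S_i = 476 + 20*i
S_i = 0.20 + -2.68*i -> [0.2, -2.48, -5.16, -7.84, -10.52]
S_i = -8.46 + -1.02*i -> [-8.46, -9.48, -10.5, -11.52, -12.54]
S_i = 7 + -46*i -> [7, -39, -85, -131, -177]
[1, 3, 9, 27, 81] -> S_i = 1*3^i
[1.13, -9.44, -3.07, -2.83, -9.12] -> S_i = Random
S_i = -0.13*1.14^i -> [-0.13, -0.15, -0.17, -0.19, -0.22]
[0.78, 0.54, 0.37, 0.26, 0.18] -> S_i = 0.78*0.69^i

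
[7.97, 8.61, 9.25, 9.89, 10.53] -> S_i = 7.97 + 0.64*i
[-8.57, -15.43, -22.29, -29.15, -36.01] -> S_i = -8.57 + -6.86*i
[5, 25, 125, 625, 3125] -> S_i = 5*5^i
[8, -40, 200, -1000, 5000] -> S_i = 8*-5^i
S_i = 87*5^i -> [87, 435, 2175, 10875, 54375]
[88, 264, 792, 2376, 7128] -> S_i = 88*3^i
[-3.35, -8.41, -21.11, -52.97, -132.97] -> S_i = -3.35*2.51^i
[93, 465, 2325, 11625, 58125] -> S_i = 93*5^i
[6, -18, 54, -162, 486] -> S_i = 6*-3^i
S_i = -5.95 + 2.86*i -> [-5.95, -3.09, -0.23, 2.63, 5.49]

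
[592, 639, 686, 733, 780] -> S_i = 592 + 47*i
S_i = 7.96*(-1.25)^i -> [7.96, -9.95, 12.44, -15.55, 19.43]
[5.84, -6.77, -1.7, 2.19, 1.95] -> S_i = Random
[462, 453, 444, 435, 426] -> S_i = 462 + -9*i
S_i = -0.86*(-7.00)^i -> [-0.86, 6.02, -42.14, 294.98, -2064.86]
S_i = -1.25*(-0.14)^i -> [-1.25, 0.18, -0.02, 0.0, -0.0]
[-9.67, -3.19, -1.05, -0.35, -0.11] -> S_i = -9.67*0.33^i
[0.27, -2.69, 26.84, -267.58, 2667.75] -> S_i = 0.27*(-9.97)^i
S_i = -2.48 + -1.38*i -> [-2.48, -3.86, -5.24, -6.62, -8.0]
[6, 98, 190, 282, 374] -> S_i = 6 + 92*i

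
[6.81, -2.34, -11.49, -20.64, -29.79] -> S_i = 6.81 + -9.15*i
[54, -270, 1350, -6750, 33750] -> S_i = 54*-5^i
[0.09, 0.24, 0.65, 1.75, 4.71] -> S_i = 0.09*2.69^i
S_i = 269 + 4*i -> [269, 273, 277, 281, 285]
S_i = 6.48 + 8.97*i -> [6.48, 15.45, 24.42, 33.39, 42.36]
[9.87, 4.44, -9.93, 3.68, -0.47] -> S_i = Random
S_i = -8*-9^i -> [-8, 72, -648, 5832, -52488]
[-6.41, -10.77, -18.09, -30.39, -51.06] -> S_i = -6.41*1.68^i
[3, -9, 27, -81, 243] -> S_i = 3*-3^i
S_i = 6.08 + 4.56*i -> [6.08, 10.64, 15.2, 19.76, 24.32]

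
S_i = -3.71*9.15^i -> [-3.71, -33.95, -310.61, -2842.09, -26005.09]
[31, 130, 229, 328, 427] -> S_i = 31 + 99*i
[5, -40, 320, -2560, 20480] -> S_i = 5*-8^i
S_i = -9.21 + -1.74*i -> [-9.21, -10.95, -12.69, -14.43, -16.17]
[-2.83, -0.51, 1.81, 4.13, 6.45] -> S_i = -2.83 + 2.32*i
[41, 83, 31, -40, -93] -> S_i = Random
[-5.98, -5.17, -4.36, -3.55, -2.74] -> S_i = -5.98 + 0.81*i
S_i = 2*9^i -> [2, 18, 162, 1458, 13122]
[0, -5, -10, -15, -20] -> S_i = 0 + -5*i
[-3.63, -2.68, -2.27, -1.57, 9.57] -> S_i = Random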